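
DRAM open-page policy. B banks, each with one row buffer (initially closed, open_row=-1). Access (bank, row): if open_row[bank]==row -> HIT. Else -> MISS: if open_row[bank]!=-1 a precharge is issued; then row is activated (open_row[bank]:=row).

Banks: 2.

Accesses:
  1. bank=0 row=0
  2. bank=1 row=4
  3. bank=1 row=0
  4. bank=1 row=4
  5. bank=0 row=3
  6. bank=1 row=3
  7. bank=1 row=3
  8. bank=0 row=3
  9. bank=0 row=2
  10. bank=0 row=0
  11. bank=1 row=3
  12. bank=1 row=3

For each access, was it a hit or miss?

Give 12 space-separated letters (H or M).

Answer: M M M M M M H H M M H H

Derivation:
Acc 1: bank0 row0 -> MISS (open row0); precharges=0
Acc 2: bank1 row4 -> MISS (open row4); precharges=0
Acc 3: bank1 row0 -> MISS (open row0); precharges=1
Acc 4: bank1 row4 -> MISS (open row4); precharges=2
Acc 5: bank0 row3 -> MISS (open row3); precharges=3
Acc 6: bank1 row3 -> MISS (open row3); precharges=4
Acc 7: bank1 row3 -> HIT
Acc 8: bank0 row3 -> HIT
Acc 9: bank0 row2 -> MISS (open row2); precharges=5
Acc 10: bank0 row0 -> MISS (open row0); precharges=6
Acc 11: bank1 row3 -> HIT
Acc 12: bank1 row3 -> HIT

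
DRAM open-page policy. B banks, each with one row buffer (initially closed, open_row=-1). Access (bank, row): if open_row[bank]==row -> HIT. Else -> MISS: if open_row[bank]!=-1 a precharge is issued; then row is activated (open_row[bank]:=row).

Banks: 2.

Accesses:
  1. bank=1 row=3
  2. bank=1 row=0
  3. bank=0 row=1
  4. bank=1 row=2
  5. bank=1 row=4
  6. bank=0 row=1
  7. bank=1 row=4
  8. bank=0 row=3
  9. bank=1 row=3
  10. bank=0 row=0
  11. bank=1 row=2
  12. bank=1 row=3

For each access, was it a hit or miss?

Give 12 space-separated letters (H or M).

Acc 1: bank1 row3 -> MISS (open row3); precharges=0
Acc 2: bank1 row0 -> MISS (open row0); precharges=1
Acc 3: bank0 row1 -> MISS (open row1); precharges=1
Acc 4: bank1 row2 -> MISS (open row2); precharges=2
Acc 5: bank1 row4 -> MISS (open row4); precharges=3
Acc 6: bank0 row1 -> HIT
Acc 7: bank1 row4 -> HIT
Acc 8: bank0 row3 -> MISS (open row3); precharges=4
Acc 9: bank1 row3 -> MISS (open row3); precharges=5
Acc 10: bank0 row0 -> MISS (open row0); precharges=6
Acc 11: bank1 row2 -> MISS (open row2); precharges=7
Acc 12: bank1 row3 -> MISS (open row3); precharges=8

Answer: M M M M M H H M M M M M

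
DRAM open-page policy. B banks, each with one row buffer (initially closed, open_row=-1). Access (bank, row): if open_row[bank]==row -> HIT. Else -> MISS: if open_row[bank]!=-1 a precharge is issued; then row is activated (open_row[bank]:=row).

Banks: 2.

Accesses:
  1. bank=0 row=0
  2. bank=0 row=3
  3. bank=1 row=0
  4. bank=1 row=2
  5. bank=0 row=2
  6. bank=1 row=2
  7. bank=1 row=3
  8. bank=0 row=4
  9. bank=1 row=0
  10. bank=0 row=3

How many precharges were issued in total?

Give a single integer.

Acc 1: bank0 row0 -> MISS (open row0); precharges=0
Acc 2: bank0 row3 -> MISS (open row3); precharges=1
Acc 3: bank1 row0 -> MISS (open row0); precharges=1
Acc 4: bank1 row2 -> MISS (open row2); precharges=2
Acc 5: bank0 row2 -> MISS (open row2); precharges=3
Acc 6: bank1 row2 -> HIT
Acc 7: bank1 row3 -> MISS (open row3); precharges=4
Acc 8: bank0 row4 -> MISS (open row4); precharges=5
Acc 9: bank1 row0 -> MISS (open row0); precharges=6
Acc 10: bank0 row3 -> MISS (open row3); precharges=7

Answer: 7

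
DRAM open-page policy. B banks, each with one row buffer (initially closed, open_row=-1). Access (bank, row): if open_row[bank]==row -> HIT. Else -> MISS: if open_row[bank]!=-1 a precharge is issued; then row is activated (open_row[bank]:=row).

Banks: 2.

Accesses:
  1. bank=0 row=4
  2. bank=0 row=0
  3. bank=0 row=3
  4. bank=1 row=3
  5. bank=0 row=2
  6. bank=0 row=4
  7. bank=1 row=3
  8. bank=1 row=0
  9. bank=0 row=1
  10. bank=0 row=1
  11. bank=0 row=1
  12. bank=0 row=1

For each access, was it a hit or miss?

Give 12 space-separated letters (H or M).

Acc 1: bank0 row4 -> MISS (open row4); precharges=0
Acc 2: bank0 row0 -> MISS (open row0); precharges=1
Acc 3: bank0 row3 -> MISS (open row3); precharges=2
Acc 4: bank1 row3 -> MISS (open row3); precharges=2
Acc 5: bank0 row2 -> MISS (open row2); precharges=3
Acc 6: bank0 row4 -> MISS (open row4); precharges=4
Acc 7: bank1 row3 -> HIT
Acc 8: bank1 row0 -> MISS (open row0); precharges=5
Acc 9: bank0 row1 -> MISS (open row1); precharges=6
Acc 10: bank0 row1 -> HIT
Acc 11: bank0 row1 -> HIT
Acc 12: bank0 row1 -> HIT

Answer: M M M M M M H M M H H H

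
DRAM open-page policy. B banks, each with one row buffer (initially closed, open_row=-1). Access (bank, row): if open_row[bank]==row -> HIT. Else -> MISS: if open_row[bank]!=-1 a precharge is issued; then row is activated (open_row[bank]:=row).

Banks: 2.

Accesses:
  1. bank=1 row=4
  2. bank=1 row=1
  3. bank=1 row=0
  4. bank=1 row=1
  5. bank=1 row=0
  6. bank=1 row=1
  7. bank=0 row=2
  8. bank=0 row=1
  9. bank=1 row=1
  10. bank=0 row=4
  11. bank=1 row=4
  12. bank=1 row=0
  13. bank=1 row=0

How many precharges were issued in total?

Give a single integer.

Answer: 9

Derivation:
Acc 1: bank1 row4 -> MISS (open row4); precharges=0
Acc 2: bank1 row1 -> MISS (open row1); precharges=1
Acc 3: bank1 row0 -> MISS (open row0); precharges=2
Acc 4: bank1 row1 -> MISS (open row1); precharges=3
Acc 5: bank1 row0 -> MISS (open row0); precharges=4
Acc 6: bank1 row1 -> MISS (open row1); precharges=5
Acc 7: bank0 row2 -> MISS (open row2); precharges=5
Acc 8: bank0 row1 -> MISS (open row1); precharges=6
Acc 9: bank1 row1 -> HIT
Acc 10: bank0 row4 -> MISS (open row4); precharges=7
Acc 11: bank1 row4 -> MISS (open row4); precharges=8
Acc 12: bank1 row0 -> MISS (open row0); precharges=9
Acc 13: bank1 row0 -> HIT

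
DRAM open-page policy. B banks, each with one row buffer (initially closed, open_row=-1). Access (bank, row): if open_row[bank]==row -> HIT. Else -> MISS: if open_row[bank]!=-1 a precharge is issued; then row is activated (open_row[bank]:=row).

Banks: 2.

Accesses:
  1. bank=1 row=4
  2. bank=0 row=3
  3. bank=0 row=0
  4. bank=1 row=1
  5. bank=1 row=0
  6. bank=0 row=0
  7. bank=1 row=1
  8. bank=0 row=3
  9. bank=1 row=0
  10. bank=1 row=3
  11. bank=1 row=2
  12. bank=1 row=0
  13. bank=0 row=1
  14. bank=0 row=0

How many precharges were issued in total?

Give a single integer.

Answer: 11

Derivation:
Acc 1: bank1 row4 -> MISS (open row4); precharges=0
Acc 2: bank0 row3 -> MISS (open row3); precharges=0
Acc 3: bank0 row0 -> MISS (open row0); precharges=1
Acc 4: bank1 row1 -> MISS (open row1); precharges=2
Acc 5: bank1 row0 -> MISS (open row0); precharges=3
Acc 6: bank0 row0 -> HIT
Acc 7: bank1 row1 -> MISS (open row1); precharges=4
Acc 8: bank0 row3 -> MISS (open row3); precharges=5
Acc 9: bank1 row0 -> MISS (open row0); precharges=6
Acc 10: bank1 row3 -> MISS (open row3); precharges=7
Acc 11: bank1 row2 -> MISS (open row2); precharges=8
Acc 12: bank1 row0 -> MISS (open row0); precharges=9
Acc 13: bank0 row1 -> MISS (open row1); precharges=10
Acc 14: bank0 row0 -> MISS (open row0); precharges=11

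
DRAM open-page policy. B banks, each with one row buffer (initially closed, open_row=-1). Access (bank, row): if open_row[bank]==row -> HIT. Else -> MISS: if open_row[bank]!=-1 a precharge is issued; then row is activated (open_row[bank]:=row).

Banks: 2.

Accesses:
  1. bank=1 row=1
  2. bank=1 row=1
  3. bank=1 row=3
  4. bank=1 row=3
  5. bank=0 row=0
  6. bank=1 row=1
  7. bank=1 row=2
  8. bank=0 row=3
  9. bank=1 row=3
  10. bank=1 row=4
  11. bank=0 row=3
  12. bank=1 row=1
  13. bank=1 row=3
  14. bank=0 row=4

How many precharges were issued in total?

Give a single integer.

Acc 1: bank1 row1 -> MISS (open row1); precharges=0
Acc 2: bank1 row1 -> HIT
Acc 3: bank1 row3 -> MISS (open row3); precharges=1
Acc 4: bank1 row3 -> HIT
Acc 5: bank0 row0 -> MISS (open row0); precharges=1
Acc 6: bank1 row1 -> MISS (open row1); precharges=2
Acc 7: bank1 row2 -> MISS (open row2); precharges=3
Acc 8: bank0 row3 -> MISS (open row3); precharges=4
Acc 9: bank1 row3 -> MISS (open row3); precharges=5
Acc 10: bank1 row4 -> MISS (open row4); precharges=6
Acc 11: bank0 row3 -> HIT
Acc 12: bank1 row1 -> MISS (open row1); precharges=7
Acc 13: bank1 row3 -> MISS (open row3); precharges=8
Acc 14: bank0 row4 -> MISS (open row4); precharges=9

Answer: 9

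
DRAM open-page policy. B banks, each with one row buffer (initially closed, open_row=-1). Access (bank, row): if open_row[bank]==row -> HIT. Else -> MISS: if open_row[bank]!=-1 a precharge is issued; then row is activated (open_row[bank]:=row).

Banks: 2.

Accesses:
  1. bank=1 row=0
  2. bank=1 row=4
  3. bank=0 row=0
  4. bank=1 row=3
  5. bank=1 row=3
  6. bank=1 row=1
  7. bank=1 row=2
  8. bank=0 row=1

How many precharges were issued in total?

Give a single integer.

Answer: 5

Derivation:
Acc 1: bank1 row0 -> MISS (open row0); precharges=0
Acc 2: bank1 row4 -> MISS (open row4); precharges=1
Acc 3: bank0 row0 -> MISS (open row0); precharges=1
Acc 4: bank1 row3 -> MISS (open row3); precharges=2
Acc 5: bank1 row3 -> HIT
Acc 6: bank1 row1 -> MISS (open row1); precharges=3
Acc 7: bank1 row2 -> MISS (open row2); precharges=4
Acc 8: bank0 row1 -> MISS (open row1); precharges=5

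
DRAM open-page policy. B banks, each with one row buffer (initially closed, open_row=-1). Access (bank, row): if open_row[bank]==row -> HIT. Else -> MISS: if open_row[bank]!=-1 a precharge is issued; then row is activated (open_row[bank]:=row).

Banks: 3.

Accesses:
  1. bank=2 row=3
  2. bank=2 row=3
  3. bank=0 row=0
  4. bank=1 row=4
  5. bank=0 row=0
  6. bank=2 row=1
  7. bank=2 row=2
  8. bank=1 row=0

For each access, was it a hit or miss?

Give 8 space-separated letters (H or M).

Answer: M H M M H M M M

Derivation:
Acc 1: bank2 row3 -> MISS (open row3); precharges=0
Acc 2: bank2 row3 -> HIT
Acc 3: bank0 row0 -> MISS (open row0); precharges=0
Acc 4: bank1 row4 -> MISS (open row4); precharges=0
Acc 5: bank0 row0 -> HIT
Acc 6: bank2 row1 -> MISS (open row1); precharges=1
Acc 7: bank2 row2 -> MISS (open row2); precharges=2
Acc 8: bank1 row0 -> MISS (open row0); precharges=3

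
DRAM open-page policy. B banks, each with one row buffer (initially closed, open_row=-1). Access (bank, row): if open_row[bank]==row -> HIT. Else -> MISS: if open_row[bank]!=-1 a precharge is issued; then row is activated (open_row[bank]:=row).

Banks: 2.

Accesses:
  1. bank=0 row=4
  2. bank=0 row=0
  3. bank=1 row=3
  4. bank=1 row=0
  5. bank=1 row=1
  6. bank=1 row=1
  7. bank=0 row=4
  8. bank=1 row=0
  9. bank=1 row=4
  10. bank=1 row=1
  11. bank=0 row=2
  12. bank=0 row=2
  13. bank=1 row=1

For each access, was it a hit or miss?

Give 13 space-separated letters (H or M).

Answer: M M M M M H M M M M M H H

Derivation:
Acc 1: bank0 row4 -> MISS (open row4); precharges=0
Acc 2: bank0 row0 -> MISS (open row0); precharges=1
Acc 3: bank1 row3 -> MISS (open row3); precharges=1
Acc 4: bank1 row0 -> MISS (open row0); precharges=2
Acc 5: bank1 row1 -> MISS (open row1); precharges=3
Acc 6: bank1 row1 -> HIT
Acc 7: bank0 row4 -> MISS (open row4); precharges=4
Acc 8: bank1 row0 -> MISS (open row0); precharges=5
Acc 9: bank1 row4 -> MISS (open row4); precharges=6
Acc 10: bank1 row1 -> MISS (open row1); precharges=7
Acc 11: bank0 row2 -> MISS (open row2); precharges=8
Acc 12: bank0 row2 -> HIT
Acc 13: bank1 row1 -> HIT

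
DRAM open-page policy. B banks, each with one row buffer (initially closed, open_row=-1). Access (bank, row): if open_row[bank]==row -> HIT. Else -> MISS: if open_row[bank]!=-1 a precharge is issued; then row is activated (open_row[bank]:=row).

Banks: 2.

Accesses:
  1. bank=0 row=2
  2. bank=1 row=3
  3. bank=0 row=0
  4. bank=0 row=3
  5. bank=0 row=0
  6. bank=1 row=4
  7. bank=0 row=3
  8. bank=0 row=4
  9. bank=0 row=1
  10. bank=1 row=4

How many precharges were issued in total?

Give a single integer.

Answer: 7

Derivation:
Acc 1: bank0 row2 -> MISS (open row2); precharges=0
Acc 2: bank1 row3 -> MISS (open row3); precharges=0
Acc 3: bank0 row0 -> MISS (open row0); precharges=1
Acc 4: bank0 row3 -> MISS (open row3); precharges=2
Acc 5: bank0 row0 -> MISS (open row0); precharges=3
Acc 6: bank1 row4 -> MISS (open row4); precharges=4
Acc 7: bank0 row3 -> MISS (open row3); precharges=5
Acc 8: bank0 row4 -> MISS (open row4); precharges=6
Acc 9: bank0 row1 -> MISS (open row1); precharges=7
Acc 10: bank1 row4 -> HIT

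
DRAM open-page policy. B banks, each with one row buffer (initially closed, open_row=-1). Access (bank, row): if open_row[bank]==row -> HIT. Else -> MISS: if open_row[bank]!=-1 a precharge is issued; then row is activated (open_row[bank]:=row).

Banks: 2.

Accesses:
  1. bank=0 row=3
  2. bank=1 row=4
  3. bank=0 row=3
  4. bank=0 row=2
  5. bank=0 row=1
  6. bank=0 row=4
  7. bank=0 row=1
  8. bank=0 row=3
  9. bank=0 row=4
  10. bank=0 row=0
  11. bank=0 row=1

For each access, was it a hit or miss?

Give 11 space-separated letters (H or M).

Acc 1: bank0 row3 -> MISS (open row3); precharges=0
Acc 2: bank1 row4 -> MISS (open row4); precharges=0
Acc 3: bank0 row3 -> HIT
Acc 4: bank0 row2 -> MISS (open row2); precharges=1
Acc 5: bank0 row1 -> MISS (open row1); precharges=2
Acc 6: bank0 row4 -> MISS (open row4); precharges=3
Acc 7: bank0 row1 -> MISS (open row1); precharges=4
Acc 8: bank0 row3 -> MISS (open row3); precharges=5
Acc 9: bank0 row4 -> MISS (open row4); precharges=6
Acc 10: bank0 row0 -> MISS (open row0); precharges=7
Acc 11: bank0 row1 -> MISS (open row1); precharges=8

Answer: M M H M M M M M M M M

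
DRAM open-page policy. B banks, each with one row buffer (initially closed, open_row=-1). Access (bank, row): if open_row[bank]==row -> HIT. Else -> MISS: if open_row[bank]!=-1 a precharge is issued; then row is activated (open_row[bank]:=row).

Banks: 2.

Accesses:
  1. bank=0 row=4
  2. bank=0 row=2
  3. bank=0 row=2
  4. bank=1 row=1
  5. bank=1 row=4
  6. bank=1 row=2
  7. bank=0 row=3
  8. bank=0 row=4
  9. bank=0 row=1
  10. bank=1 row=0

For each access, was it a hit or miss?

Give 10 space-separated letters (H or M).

Acc 1: bank0 row4 -> MISS (open row4); precharges=0
Acc 2: bank0 row2 -> MISS (open row2); precharges=1
Acc 3: bank0 row2 -> HIT
Acc 4: bank1 row1 -> MISS (open row1); precharges=1
Acc 5: bank1 row4 -> MISS (open row4); precharges=2
Acc 6: bank1 row2 -> MISS (open row2); precharges=3
Acc 7: bank0 row3 -> MISS (open row3); precharges=4
Acc 8: bank0 row4 -> MISS (open row4); precharges=5
Acc 9: bank0 row1 -> MISS (open row1); precharges=6
Acc 10: bank1 row0 -> MISS (open row0); precharges=7

Answer: M M H M M M M M M M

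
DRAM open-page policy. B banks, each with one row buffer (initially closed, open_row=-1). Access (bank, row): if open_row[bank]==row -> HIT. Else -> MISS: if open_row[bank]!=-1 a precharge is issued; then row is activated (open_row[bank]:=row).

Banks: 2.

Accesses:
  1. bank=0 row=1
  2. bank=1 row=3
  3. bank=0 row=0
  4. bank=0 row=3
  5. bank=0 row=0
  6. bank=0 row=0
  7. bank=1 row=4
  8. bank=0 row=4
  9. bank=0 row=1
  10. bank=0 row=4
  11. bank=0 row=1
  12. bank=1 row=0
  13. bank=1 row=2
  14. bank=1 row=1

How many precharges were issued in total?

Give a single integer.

Answer: 11

Derivation:
Acc 1: bank0 row1 -> MISS (open row1); precharges=0
Acc 2: bank1 row3 -> MISS (open row3); precharges=0
Acc 3: bank0 row0 -> MISS (open row0); precharges=1
Acc 4: bank0 row3 -> MISS (open row3); precharges=2
Acc 5: bank0 row0 -> MISS (open row0); precharges=3
Acc 6: bank0 row0 -> HIT
Acc 7: bank1 row4 -> MISS (open row4); precharges=4
Acc 8: bank0 row4 -> MISS (open row4); precharges=5
Acc 9: bank0 row1 -> MISS (open row1); precharges=6
Acc 10: bank0 row4 -> MISS (open row4); precharges=7
Acc 11: bank0 row1 -> MISS (open row1); precharges=8
Acc 12: bank1 row0 -> MISS (open row0); precharges=9
Acc 13: bank1 row2 -> MISS (open row2); precharges=10
Acc 14: bank1 row1 -> MISS (open row1); precharges=11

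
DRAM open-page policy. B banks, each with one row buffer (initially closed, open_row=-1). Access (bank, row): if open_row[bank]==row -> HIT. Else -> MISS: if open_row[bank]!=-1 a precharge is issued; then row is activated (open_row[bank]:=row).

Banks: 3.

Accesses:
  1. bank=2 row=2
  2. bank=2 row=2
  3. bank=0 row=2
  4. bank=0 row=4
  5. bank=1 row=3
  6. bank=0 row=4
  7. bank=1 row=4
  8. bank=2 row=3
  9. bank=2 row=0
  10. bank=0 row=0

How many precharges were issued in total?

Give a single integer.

Answer: 5

Derivation:
Acc 1: bank2 row2 -> MISS (open row2); precharges=0
Acc 2: bank2 row2 -> HIT
Acc 3: bank0 row2 -> MISS (open row2); precharges=0
Acc 4: bank0 row4 -> MISS (open row4); precharges=1
Acc 5: bank1 row3 -> MISS (open row3); precharges=1
Acc 6: bank0 row4 -> HIT
Acc 7: bank1 row4 -> MISS (open row4); precharges=2
Acc 8: bank2 row3 -> MISS (open row3); precharges=3
Acc 9: bank2 row0 -> MISS (open row0); precharges=4
Acc 10: bank0 row0 -> MISS (open row0); precharges=5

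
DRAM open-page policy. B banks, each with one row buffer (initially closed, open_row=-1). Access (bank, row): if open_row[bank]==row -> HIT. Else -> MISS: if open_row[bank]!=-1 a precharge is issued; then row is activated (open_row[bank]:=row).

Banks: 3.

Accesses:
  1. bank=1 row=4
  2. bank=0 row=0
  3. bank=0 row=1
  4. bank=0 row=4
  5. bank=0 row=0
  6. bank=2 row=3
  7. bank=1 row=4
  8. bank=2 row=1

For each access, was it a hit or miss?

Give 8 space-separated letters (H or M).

Answer: M M M M M M H M

Derivation:
Acc 1: bank1 row4 -> MISS (open row4); precharges=0
Acc 2: bank0 row0 -> MISS (open row0); precharges=0
Acc 3: bank0 row1 -> MISS (open row1); precharges=1
Acc 4: bank0 row4 -> MISS (open row4); precharges=2
Acc 5: bank0 row0 -> MISS (open row0); precharges=3
Acc 6: bank2 row3 -> MISS (open row3); precharges=3
Acc 7: bank1 row4 -> HIT
Acc 8: bank2 row1 -> MISS (open row1); precharges=4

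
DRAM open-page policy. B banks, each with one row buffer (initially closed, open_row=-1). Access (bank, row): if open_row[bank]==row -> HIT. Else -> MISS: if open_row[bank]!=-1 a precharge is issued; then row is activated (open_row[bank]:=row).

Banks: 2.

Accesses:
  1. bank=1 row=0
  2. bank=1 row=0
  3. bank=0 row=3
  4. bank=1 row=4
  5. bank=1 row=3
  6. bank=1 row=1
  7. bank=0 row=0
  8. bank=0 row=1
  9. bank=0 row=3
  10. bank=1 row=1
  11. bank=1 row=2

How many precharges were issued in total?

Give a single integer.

Acc 1: bank1 row0 -> MISS (open row0); precharges=0
Acc 2: bank1 row0 -> HIT
Acc 3: bank0 row3 -> MISS (open row3); precharges=0
Acc 4: bank1 row4 -> MISS (open row4); precharges=1
Acc 5: bank1 row3 -> MISS (open row3); precharges=2
Acc 6: bank1 row1 -> MISS (open row1); precharges=3
Acc 7: bank0 row0 -> MISS (open row0); precharges=4
Acc 8: bank0 row1 -> MISS (open row1); precharges=5
Acc 9: bank0 row3 -> MISS (open row3); precharges=6
Acc 10: bank1 row1 -> HIT
Acc 11: bank1 row2 -> MISS (open row2); precharges=7

Answer: 7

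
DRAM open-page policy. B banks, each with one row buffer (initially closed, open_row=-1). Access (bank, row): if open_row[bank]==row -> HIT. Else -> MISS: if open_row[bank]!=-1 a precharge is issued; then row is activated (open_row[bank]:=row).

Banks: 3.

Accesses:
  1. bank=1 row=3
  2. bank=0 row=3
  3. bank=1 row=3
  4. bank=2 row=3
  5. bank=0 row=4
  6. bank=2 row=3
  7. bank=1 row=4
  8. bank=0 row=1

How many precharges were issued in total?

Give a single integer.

Acc 1: bank1 row3 -> MISS (open row3); precharges=0
Acc 2: bank0 row3 -> MISS (open row3); precharges=0
Acc 3: bank1 row3 -> HIT
Acc 4: bank2 row3 -> MISS (open row3); precharges=0
Acc 5: bank0 row4 -> MISS (open row4); precharges=1
Acc 6: bank2 row3 -> HIT
Acc 7: bank1 row4 -> MISS (open row4); precharges=2
Acc 8: bank0 row1 -> MISS (open row1); precharges=3

Answer: 3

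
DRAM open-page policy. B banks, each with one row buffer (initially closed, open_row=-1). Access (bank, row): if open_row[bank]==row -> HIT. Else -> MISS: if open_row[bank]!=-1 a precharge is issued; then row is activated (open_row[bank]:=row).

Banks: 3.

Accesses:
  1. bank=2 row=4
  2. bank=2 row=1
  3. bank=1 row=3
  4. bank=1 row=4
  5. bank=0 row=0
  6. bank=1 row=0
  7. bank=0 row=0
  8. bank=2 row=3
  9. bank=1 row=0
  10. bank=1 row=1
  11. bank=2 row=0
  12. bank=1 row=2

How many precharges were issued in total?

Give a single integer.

Answer: 7

Derivation:
Acc 1: bank2 row4 -> MISS (open row4); precharges=0
Acc 2: bank2 row1 -> MISS (open row1); precharges=1
Acc 3: bank1 row3 -> MISS (open row3); precharges=1
Acc 4: bank1 row4 -> MISS (open row4); precharges=2
Acc 5: bank0 row0 -> MISS (open row0); precharges=2
Acc 6: bank1 row0 -> MISS (open row0); precharges=3
Acc 7: bank0 row0 -> HIT
Acc 8: bank2 row3 -> MISS (open row3); precharges=4
Acc 9: bank1 row0 -> HIT
Acc 10: bank1 row1 -> MISS (open row1); precharges=5
Acc 11: bank2 row0 -> MISS (open row0); precharges=6
Acc 12: bank1 row2 -> MISS (open row2); precharges=7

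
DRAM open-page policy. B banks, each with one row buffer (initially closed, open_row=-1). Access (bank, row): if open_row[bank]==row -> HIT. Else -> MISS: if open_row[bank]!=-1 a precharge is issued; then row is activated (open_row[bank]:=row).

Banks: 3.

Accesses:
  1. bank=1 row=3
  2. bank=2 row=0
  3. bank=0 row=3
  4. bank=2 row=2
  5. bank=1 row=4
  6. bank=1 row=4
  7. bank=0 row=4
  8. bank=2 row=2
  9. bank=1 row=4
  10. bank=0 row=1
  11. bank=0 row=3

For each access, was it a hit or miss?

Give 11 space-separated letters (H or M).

Acc 1: bank1 row3 -> MISS (open row3); precharges=0
Acc 2: bank2 row0 -> MISS (open row0); precharges=0
Acc 3: bank0 row3 -> MISS (open row3); precharges=0
Acc 4: bank2 row2 -> MISS (open row2); precharges=1
Acc 5: bank1 row4 -> MISS (open row4); precharges=2
Acc 6: bank1 row4 -> HIT
Acc 7: bank0 row4 -> MISS (open row4); precharges=3
Acc 8: bank2 row2 -> HIT
Acc 9: bank1 row4 -> HIT
Acc 10: bank0 row1 -> MISS (open row1); precharges=4
Acc 11: bank0 row3 -> MISS (open row3); precharges=5

Answer: M M M M M H M H H M M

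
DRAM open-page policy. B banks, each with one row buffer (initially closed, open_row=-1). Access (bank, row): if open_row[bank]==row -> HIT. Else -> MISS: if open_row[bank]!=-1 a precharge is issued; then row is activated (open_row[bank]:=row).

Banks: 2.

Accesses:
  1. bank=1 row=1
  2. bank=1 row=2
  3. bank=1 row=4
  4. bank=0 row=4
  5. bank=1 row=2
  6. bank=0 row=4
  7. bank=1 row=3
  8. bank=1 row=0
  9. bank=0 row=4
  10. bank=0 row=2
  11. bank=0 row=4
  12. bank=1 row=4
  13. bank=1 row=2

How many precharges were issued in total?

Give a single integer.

Answer: 9

Derivation:
Acc 1: bank1 row1 -> MISS (open row1); precharges=0
Acc 2: bank1 row2 -> MISS (open row2); precharges=1
Acc 3: bank1 row4 -> MISS (open row4); precharges=2
Acc 4: bank0 row4 -> MISS (open row4); precharges=2
Acc 5: bank1 row2 -> MISS (open row2); precharges=3
Acc 6: bank0 row4 -> HIT
Acc 7: bank1 row3 -> MISS (open row3); precharges=4
Acc 8: bank1 row0 -> MISS (open row0); precharges=5
Acc 9: bank0 row4 -> HIT
Acc 10: bank0 row2 -> MISS (open row2); precharges=6
Acc 11: bank0 row4 -> MISS (open row4); precharges=7
Acc 12: bank1 row4 -> MISS (open row4); precharges=8
Acc 13: bank1 row2 -> MISS (open row2); precharges=9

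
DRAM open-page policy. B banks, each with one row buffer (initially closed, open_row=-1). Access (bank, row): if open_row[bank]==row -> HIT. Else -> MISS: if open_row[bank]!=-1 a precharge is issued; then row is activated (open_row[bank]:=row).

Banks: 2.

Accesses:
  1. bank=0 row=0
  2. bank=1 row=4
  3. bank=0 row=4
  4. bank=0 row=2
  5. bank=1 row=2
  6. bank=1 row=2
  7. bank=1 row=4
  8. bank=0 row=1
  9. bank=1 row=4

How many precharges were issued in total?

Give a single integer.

Acc 1: bank0 row0 -> MISS (open row0); precharges=0
Acc 2: bank1 row4 -> MISS (open row4); precharges=0
Acc 3: bank0 row4 -> MISS (open row4); precharges=1
Acc 4: bank0 row2 -> MISS (open row2); precharges=2
Acc 5: bank1 row2 -> MISS (open row2); precharges=3
Acc 6: bank1 row2 -> HIT
Acc 7: bank1 row4 -> MISS (open row4); precharges=4
Acc 8: bank0 row1 -> MISS (open row1); precharges=5
Acc 9: bank1 row4 -> HIT

Answer: 5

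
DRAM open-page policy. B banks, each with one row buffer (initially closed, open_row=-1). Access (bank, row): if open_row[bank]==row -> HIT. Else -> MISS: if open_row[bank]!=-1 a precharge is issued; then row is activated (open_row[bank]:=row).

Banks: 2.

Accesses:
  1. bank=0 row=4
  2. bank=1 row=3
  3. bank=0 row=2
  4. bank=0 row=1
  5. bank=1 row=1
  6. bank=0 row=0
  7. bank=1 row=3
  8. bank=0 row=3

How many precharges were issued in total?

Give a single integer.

Acc 1: bank0 row4 -> MISS (open row4); precharges=0
Acc 2: bank1 row3 -> MISS (open row3); precharges=0
Acc 3: bank0 row2 -> MISS (open row2); precharges=1
Acc 4: bank0 row1 -> MISS (open row1); precharges=2
Acc 5: bank1 row1 -> MISS (open row1); precharges=3
Acc 6: bank0 row0 -> MISS (open row0); precharges=4
Acc 7: bank1 row3 -> MISS (open row3); precharges=5
Acc 8: bank0 row3 -> MISS (open row3); precharges=6

Answer: 6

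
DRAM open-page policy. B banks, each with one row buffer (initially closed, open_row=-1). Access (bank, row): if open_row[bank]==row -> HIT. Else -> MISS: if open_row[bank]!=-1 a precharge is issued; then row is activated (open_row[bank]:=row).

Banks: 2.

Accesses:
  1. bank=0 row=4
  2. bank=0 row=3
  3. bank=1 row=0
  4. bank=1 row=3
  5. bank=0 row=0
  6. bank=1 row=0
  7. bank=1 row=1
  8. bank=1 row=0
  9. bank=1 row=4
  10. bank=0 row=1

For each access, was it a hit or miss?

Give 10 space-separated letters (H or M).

Acc 1: bank0 row4 -> MISS (open row4); precharges=0
Acc 2: bank0 row3 -> MISS (open row3); precharges=1
Acc 3: bank1 row0 -> MISS (open row0); precharges=1
Acc 4: bank1 row3 -> MISS (open row3); precharges=2
Acc 5: bank0 row0 -> MISS (open row0); precharges=3
Acc 6: bank1 row0 -> MISS (open row0); precharges=4
Acc 7: bank1 row1 -> MISS (open row1); precharges=5
Acc 8: bank1 row0 -> MISS (open row0); precharges=6
Acc 9: bank1 row4 -> MISS (open row4); precharges=7
Acc 10: bank0 row1 -> MISS (open row1); precharges=8

Answer: M M M M M M M M M M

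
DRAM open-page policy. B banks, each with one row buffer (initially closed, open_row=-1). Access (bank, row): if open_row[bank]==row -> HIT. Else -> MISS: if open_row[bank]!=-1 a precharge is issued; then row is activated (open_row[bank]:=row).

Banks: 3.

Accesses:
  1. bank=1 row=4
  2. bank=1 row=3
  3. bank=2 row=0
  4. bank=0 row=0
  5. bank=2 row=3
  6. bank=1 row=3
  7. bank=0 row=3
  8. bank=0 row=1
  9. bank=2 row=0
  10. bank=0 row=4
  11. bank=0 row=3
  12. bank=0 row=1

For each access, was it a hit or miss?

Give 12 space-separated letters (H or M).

Acc 1: bank1 row4 -> MISS (open row4); precharges=0
Acc 2: bank1 row3 -> MISS (open row3); precharges=1
Acc 3: bank2 row0 -> MISS (open row0); precharges=1
Acc 4: bank0 row0 -> MISS (open row0); precharges=1
Acc 5: bank2 row3 -> MISS (open row3); precharges=2
Acc 6: bank1 row3 -> HIT
Acc 7: bank0 row3 -> MISS (open row3); precharges=3
Acc 8: bank0 row1 -> MISS (open row1); precharges=4
Acc 9: bank2 row0 -> MISS (open row0); precharges=5
Acc 10: bank0 row4 -> MISS (open row4); precharges=6
Acc 11: bank0 row3 -> MISS (open row3); precharges=7
Acc 12: bank0 row1 -> MISS (open row1); precharges=8

Answer: M M M M M H M M M M M M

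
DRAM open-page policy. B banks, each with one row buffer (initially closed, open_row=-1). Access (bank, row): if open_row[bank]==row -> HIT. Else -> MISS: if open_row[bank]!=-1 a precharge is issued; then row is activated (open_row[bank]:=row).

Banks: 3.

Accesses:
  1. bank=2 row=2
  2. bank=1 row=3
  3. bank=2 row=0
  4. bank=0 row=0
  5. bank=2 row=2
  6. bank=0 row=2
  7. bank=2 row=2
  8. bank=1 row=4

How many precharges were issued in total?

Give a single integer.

Answer: 4

Derivation:
Acc 1: bank2 row2 -> MISS (open row2); precharges=0
Acc 2: bank1 row3 -> MISS (open row3); precharges=0
Acc 3: bank2 row0 -> MISS (open row0); precharges=1
Acc 4: bank0 row0 -> MISS (open row0); precharges=1
Acc 5: bank2 row2 -> MISS (open row2); precharges=2
Acc 6: bank0 row2 -> MISS (open row2); precharges=3
Acc 7: bank2 row2 -> HIT
Acc 8: bank1 row4 -> MISS (open row4); precharges=4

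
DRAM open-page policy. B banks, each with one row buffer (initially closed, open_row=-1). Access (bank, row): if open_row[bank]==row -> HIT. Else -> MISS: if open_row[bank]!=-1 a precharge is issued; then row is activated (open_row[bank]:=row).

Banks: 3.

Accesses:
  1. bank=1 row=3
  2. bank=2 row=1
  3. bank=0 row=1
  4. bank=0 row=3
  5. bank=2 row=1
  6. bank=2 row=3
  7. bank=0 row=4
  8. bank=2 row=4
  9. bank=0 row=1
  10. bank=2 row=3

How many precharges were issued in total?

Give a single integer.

Answer: 6

Derivation:
Acc 1: bank1 row3 -> MISS (open row3); precharges=0
Acc 2: bank2 row1 -> MISS (open row1); precharges=0
Acc 3: bank0 row1 -> MISS (open row1); precharges=0
Acc 4: bank0 row3 -> MISS (open row3); precharges=1
Acc 5: bank2 row1 -> HIT
Acc 6: bank2 row3 -> MISS (open row3); precharges=2
Acc 7: bank0 row4 -> MISS (open row4); precharges=3
Acc 8: bank2 row4 -> MISS (open row4); precharges=4
Acc 9: bank0 row1 -> MISS (open row1); precharges=5
Acc 10: bank2 row3 -> MISS (open row3); precharges=6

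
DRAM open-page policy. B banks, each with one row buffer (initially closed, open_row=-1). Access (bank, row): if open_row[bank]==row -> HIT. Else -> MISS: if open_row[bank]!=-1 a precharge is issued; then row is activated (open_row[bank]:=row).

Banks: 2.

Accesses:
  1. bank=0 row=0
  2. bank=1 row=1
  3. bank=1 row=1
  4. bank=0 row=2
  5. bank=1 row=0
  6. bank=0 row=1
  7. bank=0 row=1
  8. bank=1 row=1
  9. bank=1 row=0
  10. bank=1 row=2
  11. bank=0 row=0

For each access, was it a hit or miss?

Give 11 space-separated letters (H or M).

Acc 1: bank0 row0 -> MISS (open row0); precharges=0
Acc 2: bank1 row1 -> MISS (open row1); precharges=0
Acc 3: bank1 row1 -> HIT
Acc 4: bank0 row2 -> MISS (open row2); precharges=1
Acc 5: bank1 row0 -> MISS (open row0); precharges=2
Acc 6: bank0 row1 -> MISS (open row1); precharges=3
Acc 7: bank0 row1 -> HIT
Acc 8: bank1 row1 -> MISS (open row1); precharges=4
Acc 9: bank1 row0 -> MISS (open row0); precharges=5
Acc 10: bank1 row2 -> MISS (open row2); precharges=6
Acc 11: bank0 row0 -> MISS (open row0); precharges=7

Answer: M M H M M M H M M M M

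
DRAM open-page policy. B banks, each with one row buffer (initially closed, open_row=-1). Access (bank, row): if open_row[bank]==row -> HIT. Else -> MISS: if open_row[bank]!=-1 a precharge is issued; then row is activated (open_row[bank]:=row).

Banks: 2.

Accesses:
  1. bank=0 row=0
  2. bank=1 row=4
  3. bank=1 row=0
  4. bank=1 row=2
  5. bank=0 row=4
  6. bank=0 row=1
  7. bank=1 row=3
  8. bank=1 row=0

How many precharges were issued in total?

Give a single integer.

Acc 1: bank0 row0 -> MISS (open row0); precharges=0
Acc 2: bank1 row4 -> MISS (open row4); precharges=0
Acc 3: bank1 row0 -> MISS (open row0); precharges=1
Acc 4: bank1 row2 -> MISS (open row2); precharges=2
Acc 5: bank0 row4 -> MISS (open row4); precharges=3
Acc 6: bank0 row1 -> MISS (open row1); precharges=4
Acc 7: bank1 row3 -> MISS (open row3); precharges=5
Acc 8: bank1 row0 -> MISS (open row0); precharges=6

Answer: 6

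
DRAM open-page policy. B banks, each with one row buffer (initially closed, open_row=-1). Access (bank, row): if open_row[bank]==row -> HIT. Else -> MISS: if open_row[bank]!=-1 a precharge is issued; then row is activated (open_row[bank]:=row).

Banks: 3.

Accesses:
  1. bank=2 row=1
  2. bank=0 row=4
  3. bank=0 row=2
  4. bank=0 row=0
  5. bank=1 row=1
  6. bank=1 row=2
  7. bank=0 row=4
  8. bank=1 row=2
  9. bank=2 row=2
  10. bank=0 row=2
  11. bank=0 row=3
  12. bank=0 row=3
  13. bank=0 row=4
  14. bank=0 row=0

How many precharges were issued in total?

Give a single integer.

Answer: 9

Derivation:
Acc 1: bank2 row1 -> MISS (open row1); precharges=0
Acc 2: bank0 row4 -> MISS (open row4); precharges=0
Acc 3: bank0 row2 -> MISS (open row2); precharges=1
Acc 4: bank0 row0 -> MISS (open row0); precharges=2
Acc 5: bank1 row1 -> MISS (open row1); precharges=2
Acc 6: bank1 row2 -> MISS (open row2); precharges=3
Acc 7: bank0 row4 -> MISS (open row4); precharges=4
Acc 8: bank1 row2 -> HIT
Acc 9: bank2 row2 -> MISS (open row2); precharges=5
Acc 10: bank0 row2 -> MISS (open row2); precharges=6
Acc 11: bank0 row3 -> MISS (open row3); precharges=7
Acc 12: bank0 row3 -> HIT
Acc 13: bank0 row4 -> MISS (open row4); precharges=8
Acc 14: bank0 row0 -> MISS (open row0); precharges=9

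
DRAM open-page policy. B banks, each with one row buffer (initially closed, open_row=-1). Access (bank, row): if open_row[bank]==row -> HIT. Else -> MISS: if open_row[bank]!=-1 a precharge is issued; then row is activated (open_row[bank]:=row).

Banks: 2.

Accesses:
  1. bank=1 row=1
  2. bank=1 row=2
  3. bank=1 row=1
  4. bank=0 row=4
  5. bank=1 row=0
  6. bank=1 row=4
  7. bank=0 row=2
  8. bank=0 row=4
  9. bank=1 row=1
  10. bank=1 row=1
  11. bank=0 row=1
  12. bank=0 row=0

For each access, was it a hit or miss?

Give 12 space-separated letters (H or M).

Acc 1: bank1 row1 -> MISS (open row1); precharges=0
Acc 2: bank1 row2 -> MISS (open row2); precharges=1
Acc 3: bank1 row1 -> MISS (open row1); precharges=2
Acc 4: bank0 row4 -> MISS (open row4); precharges=2
Acc 5: bank1 row0 -> MISS (open row0); precharges=3
Acc 6: bank1 row4 -> MISS (open row4); precharges=4
Acc 7: bank0 row2 -> MISS (open row2); precharges=5
Acc 8: bank0 row4 -> MISS (open row4); precharges=6
Acc 9: bank1 row1 -> MISS (open row1); precharges=7
Acc 10: bank1 row1 -> HIT
Acc 11: bank0 row1 -> MISS (open row1); precharges=8
Acc 12: bank0 row0 -> MISS (open row0); precharges=9

Answer: M M M M M M M M M H M M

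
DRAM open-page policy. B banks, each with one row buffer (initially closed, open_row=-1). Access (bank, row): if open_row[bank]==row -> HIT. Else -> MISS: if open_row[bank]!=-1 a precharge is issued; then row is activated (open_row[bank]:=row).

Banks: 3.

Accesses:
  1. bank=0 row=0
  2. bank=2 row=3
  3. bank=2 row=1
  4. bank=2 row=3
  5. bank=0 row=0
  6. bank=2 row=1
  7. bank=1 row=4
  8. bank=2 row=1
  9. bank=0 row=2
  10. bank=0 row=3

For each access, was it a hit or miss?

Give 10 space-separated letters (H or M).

Answer: M M M M H M M H M M

Derivation:
Acc 1: bank0 row0 -> MISS (open row0); precharges=0
Acc 2: bank2 row3 -> MISS (open row3); precharges=0
Acc 3: bank2 row1 -> MISS (open row1); precharges=1
Acc 4: bank2 row3 -> MISS (open row3); precharges=2
Acc 5: bank0 row0 -> HIT
Acc 6: bank2 row1 -> MISS (open row1); precharges=3
Acc 7: bank1 row4 -> MISS (open row4); precharges=3
Acc 8: bank2 row1 -> HIT
Acc 9: bank0 row2 -> MISS (open row2); precharges=4
Acc 10: bank0 row3 -> MISS (open row3); precharges=5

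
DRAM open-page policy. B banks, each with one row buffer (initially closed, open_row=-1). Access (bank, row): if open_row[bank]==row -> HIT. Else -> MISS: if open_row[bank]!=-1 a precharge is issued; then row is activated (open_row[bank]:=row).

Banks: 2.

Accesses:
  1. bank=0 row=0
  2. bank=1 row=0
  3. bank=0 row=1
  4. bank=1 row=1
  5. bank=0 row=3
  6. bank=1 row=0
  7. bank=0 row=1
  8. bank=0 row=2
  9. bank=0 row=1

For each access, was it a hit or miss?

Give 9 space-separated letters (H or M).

Acc 1: bank0 row0 -> MISS (open row0); precharges=0
Acc 2: bank1 row0 -> MISS (open row0); precharges=0
Acc 3: bank0 row1 -> MISS (open row1); precharges=1
Acc 4: bank1 row1 -> MISS (open row1); precharges=2
Acc 5: bank0 row3 -> MISS (open row3); precharges=3
Acc 6: bank1 row0 -> MISS (open row0); precharges=4
Acc 7: bank0 row1 -> MISS (open row1); precharges=5
Acc 8: bank0 row2 -> MISS (open row2); precharges=6
Acc 9: bank0 row1 -> MISS (open row1); precharges=7

Answer: M M M M M M M M M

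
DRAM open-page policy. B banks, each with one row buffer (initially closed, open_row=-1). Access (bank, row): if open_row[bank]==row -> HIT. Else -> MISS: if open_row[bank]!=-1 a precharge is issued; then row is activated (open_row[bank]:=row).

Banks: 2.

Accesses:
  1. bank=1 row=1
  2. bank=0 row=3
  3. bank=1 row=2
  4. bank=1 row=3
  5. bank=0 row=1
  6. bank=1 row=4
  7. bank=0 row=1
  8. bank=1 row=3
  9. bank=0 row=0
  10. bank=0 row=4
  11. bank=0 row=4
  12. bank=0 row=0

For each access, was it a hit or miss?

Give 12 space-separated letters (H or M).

Acc 1: bank1 row1 -> MISS (open row1); precharges=0
Acc 2: bank0 row3 -> MISS (open row3); precharges=0
Acc 3: bank1 row2 -> MISS (open row2); precharges=1
Acc 4: bank1 row3 -> MISS (open row3); precharges=2
Acc 5: bank0 row1 -> MISS (open row1); precharges=3
Acc 6: bank1 row4 -> MISS (open row4); precharges=4
Acc 7: bank0 row1 -> HIT
Acc 8: bank1 row3 -> MISS (open row3); precharges=5
Acc 9: bank0 row0 -> MISS (open row0); precharges=6
Acc 10: bank0 row4 -> MISS (open row4); precharges=7
Acc 11: bank0 row4 -> HIT
Acc 12: bank0 row0 -> MISS (open row0); precharges=8

Answer: M M M M M M H M M M H M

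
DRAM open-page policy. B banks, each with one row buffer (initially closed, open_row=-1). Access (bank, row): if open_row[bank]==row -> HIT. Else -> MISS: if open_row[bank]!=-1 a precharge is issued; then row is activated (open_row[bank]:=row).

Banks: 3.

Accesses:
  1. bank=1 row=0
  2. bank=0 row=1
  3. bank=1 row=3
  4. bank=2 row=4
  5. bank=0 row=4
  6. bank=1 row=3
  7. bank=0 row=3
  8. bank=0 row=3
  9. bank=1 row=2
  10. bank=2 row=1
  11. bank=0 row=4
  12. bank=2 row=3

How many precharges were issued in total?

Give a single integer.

Acc 1: bank1 row0 -> MISS (open row0); precharges=0
Acc 2: bank0 row1 -> MISS (open row1); precharges=0
Acc 3: bank1 row3 -> MISS (open row3); precharges=1
Acc 4: bank2 row4 -> MISS (open row4); precharges=1
Acc 5: bank0 row4 -> MISS (open row4); precharges=2
Acc 6: bank1 row3 -> HIT
Acc 7: bank0 row3 -> MISS (open row3); precharges=3
Acc 8: bank0 row3 -> HIT
Acc 9: bank1 row2 -> MISS (open row2); precharges=4
Acc 10: bank2 row1 -> MISS (open row1); precharges=5
Acc 11: bank0 row4 -> MISS (open row4); precharges=6
Acc 12: bank2 row3 -> MISS (open row3); precharges=7

Answer: 7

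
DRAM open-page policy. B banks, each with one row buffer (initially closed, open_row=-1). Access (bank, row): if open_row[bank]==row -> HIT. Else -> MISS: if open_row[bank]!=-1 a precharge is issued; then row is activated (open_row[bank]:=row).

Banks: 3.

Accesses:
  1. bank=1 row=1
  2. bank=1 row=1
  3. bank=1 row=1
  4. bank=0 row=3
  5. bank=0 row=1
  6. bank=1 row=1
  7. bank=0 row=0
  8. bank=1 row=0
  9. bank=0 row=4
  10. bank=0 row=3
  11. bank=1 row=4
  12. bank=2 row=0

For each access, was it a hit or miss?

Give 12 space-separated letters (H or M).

Answer: M H H M M H M M M M M M

Derivation:
Acc 1: bank1 row1 -> MISS (open row1); precharges=0
Acc 2: bank1 row1 -> HIT
Acc 3: bank1 row1 -> HIT
Acc 4: bank0 row3 -> MISS (open row3); precharges=0
Acc 5: bank0 row1 -> MISS (open row1); precharges=1
Acc 6: bank1 row1 -> HIT
Acc 7: bank0 row0 -> MISS (open row0); precharges=2
Acc 8: bank1 row0 -> MISS (open row0); precharges=3
Acc 9: bank0 row4 -> MISS (open row4); precharges=4
Acc 10: bank0 row3 -> MISS (open row3); precharges=5
Acc 11: bank1 row4 -> MISS (open row4); precharges=6
Acc 12: bank2 row0 -> MISS (open row0); precharges=6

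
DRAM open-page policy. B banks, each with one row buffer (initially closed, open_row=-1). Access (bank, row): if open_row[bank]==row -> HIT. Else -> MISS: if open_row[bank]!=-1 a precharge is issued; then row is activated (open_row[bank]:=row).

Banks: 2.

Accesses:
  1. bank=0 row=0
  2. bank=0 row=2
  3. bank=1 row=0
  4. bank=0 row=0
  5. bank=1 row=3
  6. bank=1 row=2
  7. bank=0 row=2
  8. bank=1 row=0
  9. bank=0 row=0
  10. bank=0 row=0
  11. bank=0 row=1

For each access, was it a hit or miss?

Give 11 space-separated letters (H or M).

Acc 1: bank0 row0 -> MISS (open row0); precharges=0
Acc 2: bank0 row2 -> MISS (open row2); precharges=1
Acc 3: bank1 row0 -> MISS (open row0); precharges=1
Acc 4: bank0 row0 -> MISS (open row0); precharges=2
Acc 5: bank1 row3 -> MISS (open row3); precharges=3
Acc 6: bank1 row2 -> MISS (open row2); precharges=4
Acc 7: bank0 row2 -> MISS (open row2); precharges=5
Acc 8: bank1 row0 -> MISS (open row0); precharges=6
Acc 9: bank0 row0 -> MISS (open row0); precharges=7
Acc 10: bank0 row0 -> HIT
Acc 11: bank0 row1 -> MISS (open row1); precharges=8

Answer: M M M M M M M M M H M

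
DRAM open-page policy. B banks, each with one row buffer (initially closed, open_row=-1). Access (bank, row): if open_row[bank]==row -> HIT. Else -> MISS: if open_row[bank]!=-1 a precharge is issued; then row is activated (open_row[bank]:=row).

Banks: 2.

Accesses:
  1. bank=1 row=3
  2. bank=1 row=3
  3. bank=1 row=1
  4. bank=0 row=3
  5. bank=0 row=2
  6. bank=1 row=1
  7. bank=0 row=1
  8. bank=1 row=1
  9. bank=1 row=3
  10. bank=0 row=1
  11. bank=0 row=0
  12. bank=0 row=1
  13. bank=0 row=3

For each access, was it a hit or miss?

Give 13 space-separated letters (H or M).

Answer: M H M M M H M H M H M M M

Derivation:
Acc 1: bank1 row3 -> MISS (open row3); precharges=0
Acc 2: bank1 row3 -> HIT
Acc 3: bank1 row1 -> MISS (open row1); precharges=1
Acc 4: bank0 row3 -> MISS (open row3); precharges=1
Acc 5: bank0 row2 -> MISS (open row2); precharges=2
Acc 6: bank1 row1 -> HIT
Acc 7: bank0 row1 -> MISS (open row1); precharges=3
Acc 8: bank1 row1 -> HIT
Acc 9: bank1 row3 -> MISS (open row3); precharges=4
Acc 10: bank0 row1 -> HIT
Acc 11: bank0 row0 -> MISS (open row0); precharges=5
Acc 12: bank0 row1 -> MISS (open row1); precharges=6
Acc 13: bank0 row3 -> MISS (open row3); precharges=7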